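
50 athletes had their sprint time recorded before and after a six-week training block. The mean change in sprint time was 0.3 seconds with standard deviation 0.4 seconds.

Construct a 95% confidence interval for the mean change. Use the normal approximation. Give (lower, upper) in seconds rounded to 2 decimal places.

(0.19, 0.41)

This is a matched-pairs design, so SE = s_d/√n = 0.4/√50 = 0.0566.
Margin = 1.960 × 0.0566 = 0.1109; the interval is 0.3 ± 0.1109 = (0.19, 0.41).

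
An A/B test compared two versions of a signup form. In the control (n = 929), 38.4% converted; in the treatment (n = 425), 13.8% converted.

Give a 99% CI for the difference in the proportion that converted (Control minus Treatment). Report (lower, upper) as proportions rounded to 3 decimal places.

(0.186, 0.306)

SE₁ = √(p̂₁(1−p̂₁)/n₁) = √(0.3840·0.6160/929) = 0.01596; SE₂ = √(0.1380·0.8620/425) = 0.01673.
Independent samples: SE of the difference = √(SE₁² + SE₂²) = √(0.0002547216 + 0.0002798929) = 0.02312.
z* for 99% confidence is 2.576, so the margin of error is 2.576 × 0.02312 = 0.05956.
Point estimate p̂₁ − p̂₂ = 0.3840 − 0.1380 = 0.2460.
0.2460 ± 0.05956 → (0.186, 0.306).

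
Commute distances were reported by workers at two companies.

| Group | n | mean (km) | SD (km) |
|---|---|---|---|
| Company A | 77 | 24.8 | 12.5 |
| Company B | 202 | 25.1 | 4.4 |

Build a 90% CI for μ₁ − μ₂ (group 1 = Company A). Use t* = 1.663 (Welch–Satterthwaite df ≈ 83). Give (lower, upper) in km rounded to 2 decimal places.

Standard errors of each mean: 12.5/√77 = 1.4245 and 4.4/√202 = 0.3096.
SE(x̄₁ − x̄₂) = √(1.4245² + 0.3096²) = 1.4578 for independent samples with unequal variances.
With t* = 1.663, the margin is 1.663 × 1.4578 = 2.4243.
x̄₁ − x̄₂ = 24.8 − 25.1 = -0.3000; the interval is -0.3000 ± 2.4243 = (-2.72, 2.12).

(-2.72, 2.12)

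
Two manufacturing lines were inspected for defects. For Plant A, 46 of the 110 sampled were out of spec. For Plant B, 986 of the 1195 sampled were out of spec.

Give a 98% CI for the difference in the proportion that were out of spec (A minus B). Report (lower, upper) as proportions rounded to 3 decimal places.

Sample proportions: 46/110 = 0.4182, 986/1195 = 0.8251.
Each SE is √(p̂(1−p̂)/n): √(0.4182·0.5818/110) = 0.04703 and √(0.8251·0.1749/1195) = 0.01099.
SE(p̂₁ − p̂₂) = √(SE₁² + SE₂²) = √(0.0022118209 + 0.0001207801) = 0.04830, since the two samples are independent.
At 98% confidence z* = 2.326; margin = 2.326 × 0.04830 = 0.11235.
The difference is 0.4182 − 0.8251 = -0.4069, so the interval is -0.4069 ± 0.11235 = (-0.519, -0.295).

(-0.519, -0.295)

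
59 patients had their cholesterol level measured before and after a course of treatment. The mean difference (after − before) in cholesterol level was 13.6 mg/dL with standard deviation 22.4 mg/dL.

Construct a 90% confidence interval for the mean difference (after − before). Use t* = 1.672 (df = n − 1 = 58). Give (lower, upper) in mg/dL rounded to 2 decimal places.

Paired design: SE = s_d/√n = 22.4/√59 = 2.9162.
t* = 1.672; margin of error = 1.672 × 2.9162 = 4.8759.
13.6 ± 4.8759 → (8.72, 18.48).

(8.72, 18.48)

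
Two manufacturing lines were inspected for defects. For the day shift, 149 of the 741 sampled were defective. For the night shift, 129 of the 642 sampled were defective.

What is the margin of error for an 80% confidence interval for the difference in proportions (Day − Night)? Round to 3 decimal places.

p̂₁ = 149/741 = 0.2011 and p̂₂ = 129/642 = 0.2009.
SE₁ = √(p̂₁(1−p̂₁)/n₁) = √(0.2011·0.7989/741) = 0.01472; SE₂ = √(0.2009·0.7991/642) = 0.01581.
Independent samples: SE of the difference = √(SE₁² + SE₂²) = √(0.0002166784 + 0.0002499561) = 0.02160.
z* for 80% confidence is 1.282, so the margin of error is 1.282 × 0.02160 = 0.02769.

0.028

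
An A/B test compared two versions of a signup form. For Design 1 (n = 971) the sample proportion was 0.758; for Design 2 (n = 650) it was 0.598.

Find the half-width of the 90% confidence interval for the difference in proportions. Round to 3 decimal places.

The two standard errors are √(0.7580×0.2420/971) = 0.01374 and √(0.5980×0.4020/650) = 0.01923.
Because the samples are independent, SE_diff = √(0.01374² + 0.01923²) = 0.02363.
Using z* = 1.645 for 90%, ME = 1.645 × 0.02363 = 0.03887.

0.039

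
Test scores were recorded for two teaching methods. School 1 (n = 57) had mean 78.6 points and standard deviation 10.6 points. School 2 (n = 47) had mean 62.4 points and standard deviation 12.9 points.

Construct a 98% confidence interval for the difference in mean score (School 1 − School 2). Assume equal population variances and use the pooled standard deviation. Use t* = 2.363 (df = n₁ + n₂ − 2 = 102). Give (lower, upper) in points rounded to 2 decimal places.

s_p = √[((n₁−1)s₁² + (n₂−1)s₂²)/(n₁+n₂−2)] = √[(56·10.6² + 46·12.9²)/102] = 11.6934.
SE = 11.6934·√(1/57 + 1/47) = 2.3039.
With t* = 2.363, margin = 2.363 × 2.3039 = 5.4441.
x̄₁ − x̄₂ = 78.6 − 62.4 = 16.2000; interval 16.2000 ± 5.4441 = (10.76, 21.64).

(10.76, 21.64)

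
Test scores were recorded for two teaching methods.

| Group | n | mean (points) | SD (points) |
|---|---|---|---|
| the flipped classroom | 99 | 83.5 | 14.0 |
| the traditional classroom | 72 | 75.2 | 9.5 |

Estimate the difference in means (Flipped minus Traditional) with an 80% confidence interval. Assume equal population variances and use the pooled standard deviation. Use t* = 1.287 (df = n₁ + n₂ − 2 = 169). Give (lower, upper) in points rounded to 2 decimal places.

Pooled variance s_p² = [98·14.0² + 71·9.5²] / (99+72−2) = 151.5725, so s_p = 12.3115.
SE_diff = s_p·√(1/n₁ + 1/n₂) = 12.3115·√(1/99 + 1/72) = 1.9069.
t* = 1.287; margin = 1.287 × 1.9069 = 2.4542.
Difference = 83.5 − 75.2 = 8.3000.
8.3000 ± 2.4542 → (5.85, 10.75).

(5.85, 10.75)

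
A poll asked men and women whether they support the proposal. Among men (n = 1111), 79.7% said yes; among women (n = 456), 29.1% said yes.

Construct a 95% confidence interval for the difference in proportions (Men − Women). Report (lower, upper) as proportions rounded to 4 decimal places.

The two standard errors are √(0.7970×0.2030/1111) = 0.01207 and √(0.2910×0.7090/456) = 0.02127.
Because the samples are independent, SE_diff = √(0.01207² + 0.02127²) = 0.02446.
Using z* = 1.960 for 95%, ME = 1.960 × 0.02446 = 0.04794.
p̂₁ − p̂₂ = 0.5060; interval 0.5060 ± 0.04794 gives (0.4581, 0.5539).

(0.4581, 0.5539)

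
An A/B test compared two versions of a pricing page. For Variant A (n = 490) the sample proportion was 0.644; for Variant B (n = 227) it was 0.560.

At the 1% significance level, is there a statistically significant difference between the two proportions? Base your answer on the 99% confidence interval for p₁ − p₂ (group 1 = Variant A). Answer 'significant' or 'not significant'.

Each SE is √(p̂(1−p̂)/n): √(0.6440·0.3560/490) = 0.02163 and √(0.5600·0.4400/227) = 0.03295.
SE(p̂₁ − p̂₂) = √(SE₁² + SE₂²) = √(0.0004678569 + 0.0010857025) = 0.03942, since the two samples are independent.
At 99% confidence z* = 2.576; margin = 2.576 × 0.03942 = 0.10155.
The difference is 0.6440 − 0.5600 = 0.0840, so the interval is 0.0840 ± 0.10155 = (-0.01755, 0.18555).
The interval (-0.01755, 0.18555) contains 0, so the difference is not significant.

not significant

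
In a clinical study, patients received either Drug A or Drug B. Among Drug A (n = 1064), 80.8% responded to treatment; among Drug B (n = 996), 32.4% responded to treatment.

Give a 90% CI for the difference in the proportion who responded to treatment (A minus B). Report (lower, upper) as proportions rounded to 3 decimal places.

The two standard errors are √(0.8080×0.1920/1064) = 0.01207 and √(0.3240×0.6760/996) = 0.01483.
Because the samples are independent, SE_diff = √(0.01207² + 0.01483²) = 0.01912.
Using z* = 1.645 for 90%, ME = 1.645 × 0.01912 = 0.03145.
p̂₁ − p̂₂ = 0.4840; interval 0.4840 ± 0.03145 gives (0.453, 0.515).

(0.453, 0.515)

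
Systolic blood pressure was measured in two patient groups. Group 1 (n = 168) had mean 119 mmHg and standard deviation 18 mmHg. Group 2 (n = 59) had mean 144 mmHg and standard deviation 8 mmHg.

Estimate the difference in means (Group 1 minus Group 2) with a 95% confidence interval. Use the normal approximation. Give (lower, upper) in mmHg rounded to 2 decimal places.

(-28.40, -21.60)

Per-group SEs: s₁/√n₁ = 18/√168 = 1.3887, s₂/√n₂ = 8/√59 = 1.0415.
Unpooled SE of the difference: √(1.92848769 + 1.08472225) = 1.7359.
Margin of error = z* · SE = 1.960 × 1.7359 = 3.4024.
x̄₁ − x̄₂ = 119 − 144 = -25.0000.
CI: -25.0000 ± 3.4024 = (-28.40, -21.60).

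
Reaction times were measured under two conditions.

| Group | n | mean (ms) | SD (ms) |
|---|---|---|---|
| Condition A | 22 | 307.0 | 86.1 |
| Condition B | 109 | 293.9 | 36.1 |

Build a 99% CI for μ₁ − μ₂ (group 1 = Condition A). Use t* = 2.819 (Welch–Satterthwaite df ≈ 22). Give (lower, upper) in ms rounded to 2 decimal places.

(-39.56, 65.76)

SE₁ = s₁/√n₁ = 86.1/√22 = 18.3566; SE₂ = 36.1/√109 = 3.4578.
Independent samples, unequal variances: SE_diff = √(SE₁² + SE₂²) = √(336.96476356 + 11.95638084) = 18.6794.
t* = 2.819, so margin of error = 2.819 × 18.6794 = 52.6572.
Difference in means = 307.0 − 293.9 = 13.1000.
13.1000 ± 52.6572 → (-39.56, 65.76).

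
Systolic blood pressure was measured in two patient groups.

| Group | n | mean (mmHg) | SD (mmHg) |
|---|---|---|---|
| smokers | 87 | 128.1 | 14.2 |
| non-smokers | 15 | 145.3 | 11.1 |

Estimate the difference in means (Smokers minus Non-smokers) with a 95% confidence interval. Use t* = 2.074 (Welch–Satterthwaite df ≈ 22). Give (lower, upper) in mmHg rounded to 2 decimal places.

Per-group SEs: s₁/√n₁ = 14.2/√87 = 1.5224, s₂/√n₂ = 11.1/√15 = 2.8660.
Unpooled SE of the difference: √(2.31770176 + 8.213956) = 3.2453.
Margin of error = t* · SE = 2.074 × 3.2453 = 6.7308.
x̄₁ − x̄₂ = 128.1 − 145.3 = -17.2000.
CI: -17.2000 ± 6.7308 = (-23.93, -10.47).

(-23.93, -10.47)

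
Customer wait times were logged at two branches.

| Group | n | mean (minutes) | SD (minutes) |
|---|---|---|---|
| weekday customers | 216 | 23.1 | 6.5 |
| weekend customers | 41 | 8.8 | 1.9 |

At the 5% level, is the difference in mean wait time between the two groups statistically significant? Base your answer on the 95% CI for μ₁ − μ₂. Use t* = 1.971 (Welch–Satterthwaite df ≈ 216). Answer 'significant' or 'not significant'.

significant

SE₁ = s₁/√n₁ = 6.5/√216 = 0.4423; SE₂ = 1.9/√41 = 0.2967.
Independent samples, unequal variances: SE_diff = √(SE₁² + SE₂²) = √(0.19562929 + 0.08803089) = 0.5326.
t* = 1.971, so margin of error = 1.971 × 0.5326 = 1.0498.
Difference in means = 23.1 − 8.8 = 14.3000.
14.3000 ± 1.0498 → (13.2502, 15.3498).
The interval (13.2502, 15.3498) does not contain 0, so the difference is significant.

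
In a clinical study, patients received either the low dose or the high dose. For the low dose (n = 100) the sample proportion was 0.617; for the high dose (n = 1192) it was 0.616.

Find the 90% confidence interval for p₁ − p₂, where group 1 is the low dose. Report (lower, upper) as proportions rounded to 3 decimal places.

(-0.082, 0.084)

Each SE is √(p̂(1−p̂)/n): √(0.6170·0.3830/100) = 0.04861 and √(0.6160·0.3840/1192) = 0.01409.
SE(p̂₁ − p̂₂) = √(SE₁² + SE₂²) = √(0.0023629321 + 0.0001985281) = 0.05061, since the two samples are independent.
At 90% confidence z* = 1.645; margin = 1.645 × 0.05061 = 0.08325.
The difference is 0.6170 − 0.6160 = 0.0010, so the interval is 0.0010 ± 0.08325 = (-0.082, 0.084).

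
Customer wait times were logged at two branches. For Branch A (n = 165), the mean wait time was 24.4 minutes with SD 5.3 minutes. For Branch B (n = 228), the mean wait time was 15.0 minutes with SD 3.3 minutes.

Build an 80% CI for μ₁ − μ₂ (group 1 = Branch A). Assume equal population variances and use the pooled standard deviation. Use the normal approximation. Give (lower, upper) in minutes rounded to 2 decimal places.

Pooled variance s_p² = [164·5.3² + 227·3.3²] / (165+228−2) = 18.1043, so s_p = 4.2549.
SE_diff = s_p·√(1/n₁ + 1/n₂) = 4.2549·√(1/165 + 1/228) = 0.4349.
z* = 1.282; margin = 1.282 × 0.4349 = 0.5575.
Difference = 24.4 − 15.0 = 9.4000.
9.4000 ± 0.5575 → (8.84, 9.96).

(8.84, 9.96)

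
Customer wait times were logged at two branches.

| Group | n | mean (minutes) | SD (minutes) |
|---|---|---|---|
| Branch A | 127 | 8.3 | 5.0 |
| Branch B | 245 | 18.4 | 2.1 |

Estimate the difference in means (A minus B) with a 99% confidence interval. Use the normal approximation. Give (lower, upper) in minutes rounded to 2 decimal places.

(-11.29, -8.91)

SE₁ = s₁/√n₁ = 5.0/√127 = 0.4437; SE₂ = 2.1/√245 = 0.1342.
Independent samples, unequal variances: SE_diff = √(SE₁² + SE₂²) = √(0.19686969 + 0.01800964) = 0.4636.
z* = 2.576, so margin of error = 2.576 × 0.4636 = 1.1942.
Difference in means = 8.3 − 18.4 = -10.1000.
-10.1000 ± 1.1942 → (-11.29, -8.91).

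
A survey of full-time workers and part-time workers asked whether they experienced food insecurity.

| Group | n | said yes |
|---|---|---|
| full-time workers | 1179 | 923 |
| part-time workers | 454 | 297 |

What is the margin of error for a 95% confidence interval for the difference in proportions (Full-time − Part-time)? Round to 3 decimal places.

p̂₁ = 923/1179 = 0.7829 and p̂₂ = 297/454 = 0.6542.
SE₁ = √(p̂₁(1−p̂₁)/n₁) = √(0.7829·0.2171/1179) = 0.01201; SE₂ = √(0.6542·0.3458/454) = 0.02232.
Independent samples: SE of the difference = √(SE₁² + SE₂²) = √(0.0001442401 + 0.0004981824) = 0.02535.
z* for 95% confidence is 1.960, so the margin of error is 1.960 × 0.02535 = 0.04969.

0.050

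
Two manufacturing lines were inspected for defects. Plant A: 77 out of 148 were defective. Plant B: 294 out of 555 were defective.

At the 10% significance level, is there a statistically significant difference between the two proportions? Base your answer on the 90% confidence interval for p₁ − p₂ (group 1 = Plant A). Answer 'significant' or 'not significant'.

Sample proportions: 77/148 = 0.5203, 294/555 = 0.5297.
Each SE is √(p̂(1−p̂)/n): √(0.5203·0.4797/148) = 0.04107 and √(0.5297·0.4703/555) = 0.02119.
SE(p̂₁ − p̂₂) = √(SE₁² + SE₂²) = √(0.0016867449 + 0.0004490161) = 0.04621, since the two samples are independent.
At 90% confidence z* = 1.645; margin = 1.645 × 0.04621 = 0.07602.
The difference is 0.5203 − 0.5297 = -0.0094, so the interval is -0.0094 ± 0.07602 = (-0.08542, 0.06662).
The interval (-0.08542, 0.06662) contains 0, so the difference is not significant.

not significant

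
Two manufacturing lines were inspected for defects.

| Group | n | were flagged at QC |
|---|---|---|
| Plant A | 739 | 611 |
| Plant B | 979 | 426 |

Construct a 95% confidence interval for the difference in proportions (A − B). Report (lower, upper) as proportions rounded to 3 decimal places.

p̂₁ = 611/739 = 0.8268 and p̂₂ = 426/979 = 0.4351.
SE₁ = √(p̂₁(1−p̂₁)/n₁) = √(0.8268·0.1732/739) = 0.01392; SE₂ = √(0.4351·0.5649/979) = 0.01584.
Independent samples: SE of the difference = √(SE₁² + SE₂²) = √(0.0001937664 + 0.0002509056) = 0.02109.
z* for 95% confidence is 1.960, so the margin of error is 1.960 × 0.02109 = 0.04134.
Point estimate p̂₁ − p̂₂ = 0.8268 − 0.4351 = 0.3917.
0.3917 ± 0.04134 → (0.350, 0.433).

(0.350, 0.433)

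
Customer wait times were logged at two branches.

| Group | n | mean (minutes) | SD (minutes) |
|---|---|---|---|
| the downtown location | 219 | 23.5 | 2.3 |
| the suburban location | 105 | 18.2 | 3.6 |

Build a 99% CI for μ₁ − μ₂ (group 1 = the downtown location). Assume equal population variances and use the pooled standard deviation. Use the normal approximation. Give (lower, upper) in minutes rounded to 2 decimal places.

(4.45, 6.15)

Pooled variance s_p² = [218·2.3² + 104·3.6²] / (219+105−2) = 7.7673, so s_p = 2.7870.
SE_diff = s_p·√(1/n₁ + 1/n₂) = 2.7870·√(1/219 + 1/105) = 0.3308.
z* = 2.576; margin = 2.576 × 0.3308 = 0.8521.
Difference = 23.5 − 18.2 = 5.3000.
5.3000 ± 0.8521 → (4.45, 6.15).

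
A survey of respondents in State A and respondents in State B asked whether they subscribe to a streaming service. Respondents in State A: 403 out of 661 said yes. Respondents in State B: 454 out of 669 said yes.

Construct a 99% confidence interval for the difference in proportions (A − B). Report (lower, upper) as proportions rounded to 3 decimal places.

p̂₁ = 403/661 = 0.6097 and p̂₂ = 454/669 = 0.6786.
SE₁ = √(p̂₁(1−p̂₁)/n₁) = √(0.6097·0.3903/661) = 0.01897; SE₂ = √(0.6786·0.3214/669) = 0.01806.
Independent samples: SE of the difference = √(SE₁² + SE₂²) = √(0.0003598609 + 0.0003261636) = 0.02619.
z* for 99% confidence is 2.576, so the margin of error is 2.576 × 0.02619 = 0.06747.
Point estimate p̂₁ − p̂₂ = 0.6097 − 0.6786 = -0.0689.
-0.0689 ± 0.06747 → (-0.136, -0.001).

(-0.136, -0.001)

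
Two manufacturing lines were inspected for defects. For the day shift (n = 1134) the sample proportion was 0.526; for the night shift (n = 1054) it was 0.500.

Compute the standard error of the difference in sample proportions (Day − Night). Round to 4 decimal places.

Each SE is √(p̂(1−p̂)/n): √(0.5260·0.4740/1134) = 0.01483 and √(0.5000·0.5000/1054) = 0.01540.
SE(p̂₁ − p̂₂) = √(SE₁² + SE₂²) = √(0.0002199289 + 0.00023716) = 0.02138, since the two samples are independent.

0.0214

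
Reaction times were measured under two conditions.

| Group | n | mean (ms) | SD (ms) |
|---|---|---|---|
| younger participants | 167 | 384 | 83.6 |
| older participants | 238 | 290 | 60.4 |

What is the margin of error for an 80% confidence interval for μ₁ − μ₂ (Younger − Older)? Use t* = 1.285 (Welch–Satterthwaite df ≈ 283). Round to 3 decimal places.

9.717

SE₁ = s₁/√n₁ = 83.6/√167 = 6.4692; SE₂ = 60.4/√238 = 3.9152.
Independent samples, unequal variances: SE_diff = √(SE₁² + SE₂²) = √(41.85054864 + 15.32879104) = 7.5617.
t* = 1.285, so margin of error = 1.285 × 7.5617 = 9.7168.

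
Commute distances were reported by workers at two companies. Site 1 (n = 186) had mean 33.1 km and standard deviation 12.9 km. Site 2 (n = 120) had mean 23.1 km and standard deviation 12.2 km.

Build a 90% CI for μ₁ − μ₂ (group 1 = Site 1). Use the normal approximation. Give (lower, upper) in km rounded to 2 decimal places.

SE₁ = s₁/√n₁ = 12.9/√186 = 0.9459; SE₂ = 12.2/√120 = 1.1137.
Independent samples, unequal variances: SE_diff = √(SE₁² + SE₂²) = √(0.89472681 + 1.24032769) = 1.4612.
z* = 1.645, so margin of error = 1.645 × 1.4612 = 2.4037.
Difference in means = 33.1 − 23.1 = 10.0000.
10.0000 ± 2.4037 → (7.60, 12.40).

(7.60, 12.40)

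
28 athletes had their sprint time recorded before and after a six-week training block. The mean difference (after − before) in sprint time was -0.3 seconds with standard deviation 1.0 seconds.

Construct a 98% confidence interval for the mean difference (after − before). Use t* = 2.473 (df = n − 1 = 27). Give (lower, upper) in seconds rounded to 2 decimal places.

(-0.77, 0.17)

Paired design: SE = s_d/√n = 1.0/√28 = 0.1890.
t* = 2.473; margin of error = 2.473 × 0.1890 = 0.4674.
-0.3 ± 0.4674 → (-0.77, 0.17).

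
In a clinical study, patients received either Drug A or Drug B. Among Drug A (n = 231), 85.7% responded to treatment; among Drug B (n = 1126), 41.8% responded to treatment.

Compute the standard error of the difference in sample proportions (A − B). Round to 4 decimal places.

SE₁ = √(p̂₁(1−p̂₁)/n₁) = √(0.8570·0.1430/231) = 0.02303; SE₂ = √(0.4180·0.5820/1126) = 0.01470.
Independent samples: SE of the difference = √(SE₁² + SE₂²) = √(0.0005303809 + 0.00021609) = 0.02732.

0.0273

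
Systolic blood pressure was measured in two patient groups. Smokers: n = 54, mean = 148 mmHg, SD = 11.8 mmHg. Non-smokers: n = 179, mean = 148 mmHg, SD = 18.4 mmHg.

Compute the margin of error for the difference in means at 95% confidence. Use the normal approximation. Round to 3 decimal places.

Standard errors of each mean: 11.8/√54 = 1.6058 and 18.4/√179 = 1.3753.
SE(x̄₁ − x̄₂) = √(1.6058² + 1.3753²) = 2.1142 for independent samples with unequal variances.
With z* = 1.960, the margin is 1.960 × 2.1142 = 4.1438.

4.144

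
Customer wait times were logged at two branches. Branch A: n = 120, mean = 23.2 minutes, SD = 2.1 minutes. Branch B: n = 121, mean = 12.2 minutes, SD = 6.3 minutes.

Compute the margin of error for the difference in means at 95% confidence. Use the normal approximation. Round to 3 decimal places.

Per-group SEs: s₁/√n₁ = 2.1/√120 = 0.1917, s₂/√n₂ = 6.3/√121 = 0.5727.
Unpooled SE of the difference: √(0.03674889 + 0.32798529) = 0.6039.
Margin of error = z* · SE = 1.960 × 0.6039 = 1.1836.

1.184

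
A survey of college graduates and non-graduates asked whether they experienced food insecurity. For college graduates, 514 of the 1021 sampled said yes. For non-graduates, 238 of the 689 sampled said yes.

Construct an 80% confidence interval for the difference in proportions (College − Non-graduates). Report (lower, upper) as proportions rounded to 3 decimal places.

Sample proportions: 514/1021 = 0.5034, 238/689 = 0.3454.
Each SE is √(p̂(1−p̂)/n): √(0.5034·0.4966/1021) = 0.01565 and √(0.3454·0.6546/689) = 0.01812.
SE(p̂₁ − p̂₂) = √(SE₁² + SE₂²) = √(0.0002449225 + 0.0003283344) = 0.02394, since the two samples are independent.
At 80% confidence z* = 1.282; margin = 1.282 × 0.02394 = 0.03069.
The difference is 0.5034 − 0.3454 = 0.1580, so the interval is 0.1580 ± 0.03069 = (0.127, 0.189).

(0.127, 0.189)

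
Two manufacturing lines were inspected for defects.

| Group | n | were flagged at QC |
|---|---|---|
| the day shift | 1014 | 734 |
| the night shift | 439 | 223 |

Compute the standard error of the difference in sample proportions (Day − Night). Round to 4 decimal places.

p̂₁ = 734/1014 = 0.7239 and p̂₂ = 223/439 = 0.5080.
SE₁ = √(p̂₁(1−p̂₁)/n₁) = √(0.7239·0.2761/1014) = 0.01404; SE₂ = √(0.5080·0.4920/439) = 0.02386.
Independent samples: SE of the difference = √(SE₁² + SE₂²) = √(0.0001971216 + 0.0005692996) = 0.02768.

0.0277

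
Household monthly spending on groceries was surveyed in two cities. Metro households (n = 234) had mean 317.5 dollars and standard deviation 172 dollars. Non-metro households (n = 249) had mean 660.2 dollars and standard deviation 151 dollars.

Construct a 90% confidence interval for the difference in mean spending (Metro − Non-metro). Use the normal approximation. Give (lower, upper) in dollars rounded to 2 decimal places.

Standard errors of each mean: 172/√234 = 11.2440 and 151/√249 = 9.5692.
SE(x̄₁ − x̄₂) = √(11.2440² + 9.5692²) = 14.7647 for independent samples with unequal variances.
With z* = 1.645, the margin is 1.645 × 14.7647 = 24.2879.
x̄₁ − x̄₂ = 317.5 − 660.2 = -342.7000; the interval is -342.7000 ± 24.2879 = (-366.99, -318.41).

(-366.99, -318.41)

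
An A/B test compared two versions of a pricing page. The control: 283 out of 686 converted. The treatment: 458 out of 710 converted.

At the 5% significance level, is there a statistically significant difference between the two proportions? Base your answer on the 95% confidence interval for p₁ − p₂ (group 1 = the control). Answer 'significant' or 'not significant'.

First, p̂₁ = 283/686 = 0.4125; p̂₂ = 458/710 = 0.6451.
The two standard errors are √(0.4125×0.5875/686) = 0.01880 and √(0.6451×0.3549/710) = 0.01796.
Because the samples are independent, SE_diff = √(0.01880² + 0.01796²) = 0.02600.
Using z* = 1.960 for 95%, ME = 1.960 × 0.02600 = 0.05096.
p̂₁ − p̂₂ = -0.2326; interval -0.2326 ± 0.05096 gives (-0.28356, -0.18164).
The interval (-0.28356, -0.18164) does not contain 0, so the difference is significant.

significant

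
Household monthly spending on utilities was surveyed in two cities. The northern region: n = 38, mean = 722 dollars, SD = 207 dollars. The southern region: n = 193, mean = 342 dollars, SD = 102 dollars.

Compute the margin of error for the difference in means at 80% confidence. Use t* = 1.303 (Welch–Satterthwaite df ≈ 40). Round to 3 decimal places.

Per-group SEs: s₁/√n₁ = 207/√38 = 33.5798, s₂/√n₂ = 102/√193 = 7.3421.
Unpooled SE of the difference: √(1127.60296804 + 53.90643241) = 34.3731.
Margin of error = t* · SE = 1.303 × 34.3731 = 44.7881.

44.788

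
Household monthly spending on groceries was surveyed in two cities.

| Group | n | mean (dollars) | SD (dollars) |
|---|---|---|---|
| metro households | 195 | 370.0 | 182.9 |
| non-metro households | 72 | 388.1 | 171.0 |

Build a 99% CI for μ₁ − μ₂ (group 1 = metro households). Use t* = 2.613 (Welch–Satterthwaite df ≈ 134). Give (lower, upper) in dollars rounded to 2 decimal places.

(-80.90, 44.70)

Standard errors of each mean: 182.9/√195 = 13.0977 and 171.0/√72 = 20.1525.
SE(x̄₁ − x̄₂) = √(13.0977² + 20.1525²) = 24.0348 for independent samples with unequal variances.
With t* = 2.613, the margin is 2.613 × 24.0348 = 62.8029.
x̄₁ − x̄₂ = 370.0 − 388.1 = -18.1000; the interval is -18.1000 ± 62.8029 = (-80.90, 44.70).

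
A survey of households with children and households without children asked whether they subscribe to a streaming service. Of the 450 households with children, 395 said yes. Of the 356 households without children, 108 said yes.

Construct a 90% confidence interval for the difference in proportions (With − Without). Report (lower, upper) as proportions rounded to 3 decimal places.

Sample proportions: 395/450 = 0.8778, 108/356 = 0.3034.
Each SE is √(p̂(1−p̂)/n): √(0.8778·0.1222/450) = 0.01544 and √(0.3034·0.6966/356) = 0.02437.
SE(p̂₁ − p̂₂) = √(SE₁² + SE₂²) = √(0.0002383936 + 0.0005938969) = 0.02885, since the two samples are independent.
At 90% confidence z* = 1.645; margin = 1.645 × 0.02885 = 0.04746.
The difference is 0.8778 − 0.3034 = 0.5744, so the interval is 0.5744 ± 0.04746 = (0.527, 0.622).

(0.527, 0.622)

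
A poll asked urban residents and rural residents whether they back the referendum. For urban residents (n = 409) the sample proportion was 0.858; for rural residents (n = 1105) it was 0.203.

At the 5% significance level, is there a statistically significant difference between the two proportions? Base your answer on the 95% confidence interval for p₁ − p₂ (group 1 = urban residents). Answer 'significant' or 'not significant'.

Each SE is √(p̂(1−p̂)/n): √(0.8580·0.1420/409) = 0.01726 and √(0.2030·0.7970/1105) = 0.01210.
SE(p̂₁ − p̂₂) = √(SE₁² + SE₂²) = √(0.0002979076 + 0.00014641) = 0.02108, since the two samples are independent.
At 95% confidence z* = 1.960; margin = 1.960 × 0.02108 = 0.04132.
The difference is 0.8580 − 0.2030 = 0.6550, so the interval is 0.6550 ± 0.04132 = (0.61368, 0.69632).
The interval (0.61368, 0.69632) does not contain 0, so the difference is significant.

significant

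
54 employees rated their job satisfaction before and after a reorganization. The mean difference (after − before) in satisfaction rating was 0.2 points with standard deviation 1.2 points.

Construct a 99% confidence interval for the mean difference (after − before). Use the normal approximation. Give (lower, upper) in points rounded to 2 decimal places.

Paired design: SE = s_d/√n = 1.2/√54 = 0.1633.
z* = 2.576; margin of error = 2.576 × 0.1633 = 0.4207.
0.2 ± 0.4207 → (-0.22, 0.62).

(-0.22, 0.62)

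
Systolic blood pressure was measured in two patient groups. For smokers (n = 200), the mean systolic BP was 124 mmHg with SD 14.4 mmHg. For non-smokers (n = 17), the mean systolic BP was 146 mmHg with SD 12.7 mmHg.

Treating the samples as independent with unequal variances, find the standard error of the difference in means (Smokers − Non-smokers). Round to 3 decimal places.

3.244

SE₁ = s₁/√n₁ = 14.4/√200 = 1.0182; SE₂ = 12.7/√17 = 3.0802.
Independent samples, unequal variances: SE_diff = √(SE₁² + SE₂²) = √(1.03673124 + 9.48763204) = 3.2441.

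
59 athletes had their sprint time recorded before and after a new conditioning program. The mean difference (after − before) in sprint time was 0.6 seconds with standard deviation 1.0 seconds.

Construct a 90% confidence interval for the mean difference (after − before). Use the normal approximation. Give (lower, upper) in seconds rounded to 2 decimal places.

(0.39, 0.81)

Paired design: SE = s_d/√n = 1.0/√59 = 0.1302.
z* = 1.645; margin of error = 1.645 × 0.1302 = 0.2142.
0.6 ± 0.2142 → (0.39, 0.81).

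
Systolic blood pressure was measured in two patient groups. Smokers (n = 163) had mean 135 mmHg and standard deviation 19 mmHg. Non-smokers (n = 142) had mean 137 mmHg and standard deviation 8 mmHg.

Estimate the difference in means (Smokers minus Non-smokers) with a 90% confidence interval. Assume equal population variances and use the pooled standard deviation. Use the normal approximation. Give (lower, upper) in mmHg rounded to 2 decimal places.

s_p = √[((n₁−1)s₁² + (n₂−1)s₂²)/(n₁+n₂−2)] = √[(162·19² + 141·8²)/303] = 14.9262.
SE = 14.9262·√(1/163 + 1/142) = 1.7134.
With z* = 1.645, margin = 1.645 × 1.7134 = 2.8185.
x̄₁ − x̄₂ = 135 − 137 = -2.0000; interval -2.0000 ± 2.8185 = (-4.82, 0.82).

(-4.82, 0.82)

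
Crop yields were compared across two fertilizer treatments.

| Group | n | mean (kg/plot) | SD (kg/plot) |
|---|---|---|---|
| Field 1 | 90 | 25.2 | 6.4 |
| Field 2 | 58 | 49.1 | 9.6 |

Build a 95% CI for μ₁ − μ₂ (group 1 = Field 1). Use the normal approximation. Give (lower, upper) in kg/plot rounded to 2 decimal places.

SE₁ = s₁/√n₁ = 6.4/√90 = 0.6746; SE₂ = 9.6/√58 = 1.2605.
Independent samples, unequal variances: SE_diff = √(SE₁² + SE₂²) = √(0.45508516 + 1.58886025) = 1.4297.
z* = 1.960, so margin of error = 1.960 × 1.4297 = 2.8022.
Difference in means = 25.2 − 49.1 = -23.9000.
-23.9000 ± 2.8022 → (-26.70, -21.10).

(-26.70, -21.10)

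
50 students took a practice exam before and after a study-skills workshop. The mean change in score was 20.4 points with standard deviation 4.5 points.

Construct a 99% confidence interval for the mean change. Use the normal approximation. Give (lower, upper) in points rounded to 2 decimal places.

(18.76, 22.04)

Paired design: SE = s_d/√n = 4.5/√50 = 0.6364.
z* = 2.576; margin of error = 2.576 × 0.6364 = 1.6394.
20.4 ± 1.6394 → (18.76, 22.04).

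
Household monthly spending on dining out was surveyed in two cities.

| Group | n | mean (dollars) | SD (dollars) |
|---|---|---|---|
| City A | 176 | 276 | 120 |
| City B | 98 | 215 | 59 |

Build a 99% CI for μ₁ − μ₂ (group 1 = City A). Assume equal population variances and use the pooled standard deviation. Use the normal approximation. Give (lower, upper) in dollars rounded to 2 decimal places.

s_p = √[((n₁−1)s₁² + (n₂−1)s₂²)/(n₁+n₂−2)] = √[(175·120² + 97·59²)/272] = 102.4992.
SE = 102.4992·√(1/176 + 1/98) = 12.9189.
With z* = 2.576, margin = 2.576 × 12.9189 = 33.2791.
x̄₁ − x̄₂ = 276 − 215 = 61.0000; interval 61.0000 ± 33.2791 = (27.72, 94.28).

(27.72, 94.28)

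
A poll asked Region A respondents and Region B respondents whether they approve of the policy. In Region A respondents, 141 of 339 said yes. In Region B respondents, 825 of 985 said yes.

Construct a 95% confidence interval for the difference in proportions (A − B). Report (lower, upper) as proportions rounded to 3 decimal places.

(-0.479, -0.364)

p̂₁ = 141/339 = 0.4159 and p̂₂ = 825/985 = 0.8376.
SE₁ = √(p̂₁(1−p̂₁)/n₁) = √(0.4159·0.5841/339) = 0.02677; SE₂ = √(0.8376·0.1624/985) = 0.01175.
Independent samples: SE of the difference = √(SE₁² + SE₂²) = √(0.0007166329 + 0.0001380625) = 0.02924.
z* for 95% confidence is 1.960, so the margin of error is 1.960 × 0.02924 = 0.05731.
Point estimate p̂₁ − p̂₂ = 0.4159 − 0.8376 = -0.4217.
-0.4217 ± 0.05731 → (-0.479, -0.364).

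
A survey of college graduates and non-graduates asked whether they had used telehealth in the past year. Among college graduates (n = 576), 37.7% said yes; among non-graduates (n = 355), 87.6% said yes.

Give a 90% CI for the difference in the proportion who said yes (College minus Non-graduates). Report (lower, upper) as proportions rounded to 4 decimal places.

(-0.5429, -0.4551)

SE₁ = √(p̂₁(1−p̂₁)/n₁) = √(0.3770·0.6230/576) = 0.02019; SE₂ = √(0.8760·0.1240/355) = 0.01749.
Independent samples: SE of the difference = √(SE₁² + SE₂²) = √(0.0004076361 + 0.0003059001) = 0.02671.
z* for 90% confidence is 1.645, so the margin of error is 1.645 × 0.02671 = 0.04394.
Point estimate p̂₁ − p̂₂ = 0.3770 − 0.8760 = -0.4990.
-0.4990 ± 0.04394 → (-0.5429, -0.4551).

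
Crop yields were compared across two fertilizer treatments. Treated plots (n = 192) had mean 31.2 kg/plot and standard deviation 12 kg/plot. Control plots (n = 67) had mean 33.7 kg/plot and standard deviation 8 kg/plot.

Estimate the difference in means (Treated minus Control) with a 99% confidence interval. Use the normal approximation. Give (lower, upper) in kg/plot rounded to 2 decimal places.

SE₁ = s₁/√n₁ = 12/√192 = 0.8660; SE₂ = 8/√67 = 0.9774.
Independent samples, unequal variances: SE_diff = √(SE₁² + SE₂²) = √(0.749956 + 0.95531076) = 1.3059.
z* = 2.576, so margin of error = 2.576 × 1.3059 = 3.3640.
Difference in means = 31.2 − 33.7 = -2.5000.
-2.5000 ± 3.3640 → (-5.86, 0.86).

(-5.86, 0.86)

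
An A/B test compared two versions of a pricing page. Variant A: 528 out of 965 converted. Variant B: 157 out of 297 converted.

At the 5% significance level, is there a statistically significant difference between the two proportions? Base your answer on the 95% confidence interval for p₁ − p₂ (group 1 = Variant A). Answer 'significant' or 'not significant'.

p̂₁ = 528/965 = 0.5472 and p̂₂ = 157/297 = 0.5286.
SE₁ = √(p̂₁(1−p̂₁)/n₁) = √(0.5472·0.4528/965) = 0.01602; SE₂ = √(0.5286·0.4714/297) = 0.02897.
Independent samples: SE of the difference = √(SE₁² + SE₂²) = √(0.0002566404 + 0.0008392609) = 0.03310.
z* for 95% confidence is 1.960, so the margin of error is 1.960 × 0.03310 = 0.06488.
Point estimate p̂₁ − p̂₂ = 0.5472 − 0.5286 = 0.0186.
0.0186 ± 0.06488 → (-0.04628, 0.08348).
The interval (-0.04628, 0.08348) contains 0, so the difference is not significant.

not significant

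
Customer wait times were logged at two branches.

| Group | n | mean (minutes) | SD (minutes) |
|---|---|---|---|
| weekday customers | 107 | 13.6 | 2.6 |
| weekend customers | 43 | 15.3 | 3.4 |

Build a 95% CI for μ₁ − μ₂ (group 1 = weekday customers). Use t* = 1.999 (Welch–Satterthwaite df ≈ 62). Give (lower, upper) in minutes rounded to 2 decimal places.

(-2.85, -0.55)

Per-group SEs: s₁/√n₁ = 2.6/√107 = 0.2514, s₂/√n₂ = 3.4/√43 = 0.5185.
Unpooled SE of the difference: √(0.06320196 + 0.26884225) = 0.5762.
Margin of error = t* · SE = 1.999 × 0.5762 = 1.1518.
x̄₁ − x̄₂ = 13.6 − 15.3 = -1.7000.
CI: -1.7000 ± 1.1518 = (-2.85, -0.55).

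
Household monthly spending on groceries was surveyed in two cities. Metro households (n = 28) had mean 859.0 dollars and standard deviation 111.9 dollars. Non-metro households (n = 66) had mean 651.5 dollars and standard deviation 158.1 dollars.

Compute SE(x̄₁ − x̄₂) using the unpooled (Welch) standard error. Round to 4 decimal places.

SE₁ = s₁/√n₁ = 111.9/√28 = 21.1471; SE₂ = 158.1/√66 = 19.4608.
Independent samples, unequal variances: SE_diff = √(SE₁² + SE₂²) = √(447.19983841 + 378.72273664) = 28.7389.

28.7389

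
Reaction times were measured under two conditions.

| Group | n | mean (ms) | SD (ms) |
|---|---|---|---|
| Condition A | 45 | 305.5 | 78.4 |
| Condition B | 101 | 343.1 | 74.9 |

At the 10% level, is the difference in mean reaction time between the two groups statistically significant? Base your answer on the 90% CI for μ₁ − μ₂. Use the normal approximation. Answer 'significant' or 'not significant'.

Standard errors of each mean: 78.4/√45 = 11.6872 and 74.9/√101 = 7.4528.
SE(x̄₁ − x̄₂) = √(11.6872² + 7.4528²) = 13.8613 for independent samples with unequal variances.
With z* = 1.645, the margin is 1.645 × 13.8613 = 22.8018.
x̄₁ − x̄₂ = 305.5 − 343.1 = -37.6000; the interval is -37.6000 ± 22.8018 = (-60.4018, -14.7982).
The interval (-60.4018, -14.7982) does not contain 0, so the difference is significant.

significant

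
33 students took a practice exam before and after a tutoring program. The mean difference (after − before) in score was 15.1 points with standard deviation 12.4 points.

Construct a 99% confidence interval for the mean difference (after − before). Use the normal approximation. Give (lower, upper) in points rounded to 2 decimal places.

(9.54, 20.66)

This is a matched-pairs design, so SE = s_d/√n = 12.4/√33 = 2.1586.
Margin = 2.576 × 2.1586 = 5.5606; the interval is 15.1 ± 5.5606 = (9.54, 20.66).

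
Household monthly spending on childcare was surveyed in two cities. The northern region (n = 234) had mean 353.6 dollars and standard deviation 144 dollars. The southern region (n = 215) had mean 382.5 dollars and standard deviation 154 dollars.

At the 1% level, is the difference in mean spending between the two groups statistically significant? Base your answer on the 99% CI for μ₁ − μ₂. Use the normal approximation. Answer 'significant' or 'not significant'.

Standard errors of each mean: 144/√234 = 9.4136 and 154/√215 = 10.5027.
SE(x̄₁ − x̄₂) = √(9.4136² + 10.5027²) = 14.1040 for independent samples with unequal variances.
With z* = 2.576, the margin is 2.576 × 14.1040 = 36.3319.
x̄₁ − x̄₂ = 353.6 − 382.5 = -28.9000; the interval is -28.9000 ± 36.3319 = (-65.2319, 7.4319).
The interval (-65.2319, 7.4319) contains 0, so the difference is not significant.

not significant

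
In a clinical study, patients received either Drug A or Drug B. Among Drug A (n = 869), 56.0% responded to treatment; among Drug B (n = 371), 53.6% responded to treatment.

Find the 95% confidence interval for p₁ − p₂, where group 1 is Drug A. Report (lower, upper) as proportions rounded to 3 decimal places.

Each SE is √(p̂(1−p̂)/n): √(0.5600·0.4400/869) = 0.01684 and √(0.5360·0.4640/371) = 0.02589.
SE(p̂₁ − p̂₂) = √(SE₁² + SE₂²) = √(0.0002835856 + 0.0006702921) = 0.03088, since the two samples are independent.
At 95% confidence z* = 1.960; margin = 1.960 × 0.03088 = 0.06052.
The difference is 0.5600 − 0.5360 = 0.0240, so the interval is 0.0240 ± 0.06052 = (-0.037, 0.085).

(-0.037, 0.085)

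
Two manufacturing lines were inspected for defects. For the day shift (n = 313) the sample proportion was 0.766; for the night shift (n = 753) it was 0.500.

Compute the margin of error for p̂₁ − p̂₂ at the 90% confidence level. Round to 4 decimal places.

The two standard errors are √(0.7660×0.2340/313) = 0.02393 and √(0.5000×0.5000/753) = 0.01822.
Because the samples are independent, SE_diff = √(0.02393² + 0.01822²) = 0.03008.
Using z* = 1.645 for 90%, ME = 1.645 × 0.03008 = 0.04948.

0.0495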